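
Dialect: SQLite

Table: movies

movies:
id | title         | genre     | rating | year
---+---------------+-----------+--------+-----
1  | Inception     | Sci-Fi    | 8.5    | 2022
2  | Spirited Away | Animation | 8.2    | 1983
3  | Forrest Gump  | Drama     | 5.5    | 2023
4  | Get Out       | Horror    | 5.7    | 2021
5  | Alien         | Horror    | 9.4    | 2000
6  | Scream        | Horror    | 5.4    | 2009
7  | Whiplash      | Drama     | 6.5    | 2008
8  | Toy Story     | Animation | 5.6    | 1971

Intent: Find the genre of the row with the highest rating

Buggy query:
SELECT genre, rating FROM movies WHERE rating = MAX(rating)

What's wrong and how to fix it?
Bug: MAX(rating) is an aggregate and cannot be used directly in WHERE

Fix: Wrap MAX in a scalar subquery so WHERE compares against a single value

Corrected query:
SELECT genre, rating FROM movies WHERE rating = (SELECT MAX(rating) FROM movies)

Result:
genre  | rating
-------+-------
Horror | 9.4   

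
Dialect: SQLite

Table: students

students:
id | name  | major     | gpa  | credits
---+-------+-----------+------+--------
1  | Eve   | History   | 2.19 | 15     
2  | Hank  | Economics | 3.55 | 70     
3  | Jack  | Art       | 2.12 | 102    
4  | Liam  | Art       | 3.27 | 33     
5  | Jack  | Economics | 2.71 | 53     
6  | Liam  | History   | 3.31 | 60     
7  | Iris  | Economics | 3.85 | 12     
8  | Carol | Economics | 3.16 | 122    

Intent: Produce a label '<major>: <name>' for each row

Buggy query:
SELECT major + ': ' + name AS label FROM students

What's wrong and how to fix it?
Bug: '+' is numeric addition; on text columns SQLite converts them to 0 instead of concatenating

Fix: Replace + with || to concatenate text

Corrected query:
SELECT major || ': ' || name AS label FROM students

Result:
label           
----------------
History: Eve    
Economics: Hank 
Art: Jack       
Art: Liam       
Economics: Jack 
History: Liam   
Economics: Iris 
Economics: Carol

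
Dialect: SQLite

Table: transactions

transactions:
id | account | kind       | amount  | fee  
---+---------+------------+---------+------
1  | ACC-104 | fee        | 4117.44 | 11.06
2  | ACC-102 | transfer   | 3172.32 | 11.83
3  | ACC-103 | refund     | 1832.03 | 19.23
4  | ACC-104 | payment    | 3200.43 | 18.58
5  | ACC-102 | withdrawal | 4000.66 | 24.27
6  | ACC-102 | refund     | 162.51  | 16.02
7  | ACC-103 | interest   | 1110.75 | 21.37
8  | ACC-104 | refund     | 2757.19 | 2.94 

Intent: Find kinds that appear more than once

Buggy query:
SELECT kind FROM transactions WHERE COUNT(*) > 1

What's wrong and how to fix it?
Bug: COUNT(*) is an aggregate and cannot be used in WHERE

Fix: Group first, then use HAVING for the count condition

Corrected query:
SELECT kind FROM transactions GROUP BY kind HAVING COUNT(*) > 1

Result:
kind  
------
refund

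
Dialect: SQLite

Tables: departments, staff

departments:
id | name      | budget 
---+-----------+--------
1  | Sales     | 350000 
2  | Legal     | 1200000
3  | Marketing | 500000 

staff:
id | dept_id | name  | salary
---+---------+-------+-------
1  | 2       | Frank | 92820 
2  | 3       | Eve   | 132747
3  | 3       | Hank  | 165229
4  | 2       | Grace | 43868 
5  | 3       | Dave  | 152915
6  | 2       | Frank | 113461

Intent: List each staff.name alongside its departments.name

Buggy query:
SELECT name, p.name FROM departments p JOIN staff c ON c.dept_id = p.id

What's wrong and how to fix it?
Bug: 'name' exists in both joined tables, so the database can't tell which one is meant

Fix: Prefix ambiguous columns with the table alias

Corrected query:
SELECT c.name, p.name FROM departments p JOIN staff c ON c.dept_id = p.id

Result:
name  | name     
------+----------
Frank | Legal    
Eve   | Marketing
Hank  | Marketing
Grace | Legal    
Dave  | Marketing
Frank | Legal    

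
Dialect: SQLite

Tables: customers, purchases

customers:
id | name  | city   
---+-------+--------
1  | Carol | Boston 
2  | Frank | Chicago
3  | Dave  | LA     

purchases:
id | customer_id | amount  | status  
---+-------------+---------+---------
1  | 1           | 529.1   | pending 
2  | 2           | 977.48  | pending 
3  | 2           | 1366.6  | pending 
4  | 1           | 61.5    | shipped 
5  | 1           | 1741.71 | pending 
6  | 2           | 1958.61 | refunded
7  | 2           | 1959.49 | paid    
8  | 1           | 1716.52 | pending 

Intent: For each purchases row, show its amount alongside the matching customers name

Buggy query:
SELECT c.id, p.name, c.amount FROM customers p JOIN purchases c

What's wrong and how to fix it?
Bug: JOIN with no ON clause produces a cartesian product; every purchases row pairs with every customers row

Fix: Add ON c.customer_id = p.id to the JOIN

Corrected query:
SELECT c.id, p.name, c.amount FROM customers p JOIN purchases c ON c.customer_id = p.id

Result:
id | name  | amount 
---+-------+--------
1  | Carol | 529.1  
2  | Frank | 977.48 
3  | Frank | 1366.6 
4  | Carol | 61.5   
5  | Carol | 1741.71
6  | Frank | 1958.61
7  | Frank | 1959.49
8  | Carol | 1716.52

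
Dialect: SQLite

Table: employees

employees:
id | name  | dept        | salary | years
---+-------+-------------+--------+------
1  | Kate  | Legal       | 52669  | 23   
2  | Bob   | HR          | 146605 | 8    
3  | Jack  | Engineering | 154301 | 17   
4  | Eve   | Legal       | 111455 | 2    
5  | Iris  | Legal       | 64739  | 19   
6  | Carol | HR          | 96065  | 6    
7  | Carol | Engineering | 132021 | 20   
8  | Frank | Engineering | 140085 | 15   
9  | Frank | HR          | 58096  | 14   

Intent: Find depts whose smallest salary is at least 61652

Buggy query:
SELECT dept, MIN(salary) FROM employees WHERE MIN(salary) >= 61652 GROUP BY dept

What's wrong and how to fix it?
Bug: Aggregates like MIN are computed per group after WHERE runs

Fix: Replace WHERE with HAVING after the GROUP BY

Corrected query:
SELECT dept, MIN(salary) FROM employees GROUP BY dept HAVING MIN(salary) >= 61652

Result:
dept        | MIN(salary)
------------+------------
Engineering | 132021     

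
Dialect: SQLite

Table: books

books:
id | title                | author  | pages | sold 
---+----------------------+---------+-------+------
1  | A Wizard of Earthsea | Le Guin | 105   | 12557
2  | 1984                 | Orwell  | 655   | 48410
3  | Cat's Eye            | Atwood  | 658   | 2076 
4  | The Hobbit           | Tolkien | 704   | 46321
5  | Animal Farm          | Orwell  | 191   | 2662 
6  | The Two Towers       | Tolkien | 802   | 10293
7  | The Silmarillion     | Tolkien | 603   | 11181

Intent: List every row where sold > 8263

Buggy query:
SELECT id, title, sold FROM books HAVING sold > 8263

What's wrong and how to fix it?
Bug: This is a non-aggregate query (no GROUP BY, no aggregates), so in SQLite the HAVING clause is invalid here; a row-level condition belongs in WHERE

Fix: Use WHERE for row-level filtering

Corrected query:
SELECT id, title, sold FROM books WHERE sold > 8263

Result:
id | title                | sold 
---+----------------------+------
1  | A Wizard of Earthsea | 12557
2  | 1984                 | 48410
4  | The Hobbit           | 46321
6  | The Two Towers       | 10293
7  | The Silmarillion     | 11181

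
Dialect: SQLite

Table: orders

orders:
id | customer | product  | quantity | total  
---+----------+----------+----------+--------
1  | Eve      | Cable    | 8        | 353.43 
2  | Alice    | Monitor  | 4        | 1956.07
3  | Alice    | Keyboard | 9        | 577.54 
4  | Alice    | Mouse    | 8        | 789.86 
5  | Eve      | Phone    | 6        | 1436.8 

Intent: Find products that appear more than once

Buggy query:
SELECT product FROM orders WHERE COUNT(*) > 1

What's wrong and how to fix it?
Bug: COUNT(*) is an aggregate and cannot be used in WHERE

Fix: Group first, then use HAVING for the count condition

Corrected query:
SELECT product FROM orders GROUP BY product HAVING COUNT(*) > 1

Result:
(no rows)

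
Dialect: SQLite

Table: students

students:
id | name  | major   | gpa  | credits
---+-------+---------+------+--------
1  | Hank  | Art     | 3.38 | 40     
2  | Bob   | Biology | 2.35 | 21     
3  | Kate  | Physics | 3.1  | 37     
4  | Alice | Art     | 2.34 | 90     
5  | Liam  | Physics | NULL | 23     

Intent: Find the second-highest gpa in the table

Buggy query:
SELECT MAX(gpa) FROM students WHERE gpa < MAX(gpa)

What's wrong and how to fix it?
Bug: The inner MAX is an aggregate inside WHERE, which is not allowed

Fix: Compute the overall MAX in a subquery, then take MAX of rows below it

Corrected query:
SELECT MAX(gpa) FROM students WHERE gpa < (SELECT MAX(gpa) FROM students)

Result:
MAX(gpa)
--------
3.1     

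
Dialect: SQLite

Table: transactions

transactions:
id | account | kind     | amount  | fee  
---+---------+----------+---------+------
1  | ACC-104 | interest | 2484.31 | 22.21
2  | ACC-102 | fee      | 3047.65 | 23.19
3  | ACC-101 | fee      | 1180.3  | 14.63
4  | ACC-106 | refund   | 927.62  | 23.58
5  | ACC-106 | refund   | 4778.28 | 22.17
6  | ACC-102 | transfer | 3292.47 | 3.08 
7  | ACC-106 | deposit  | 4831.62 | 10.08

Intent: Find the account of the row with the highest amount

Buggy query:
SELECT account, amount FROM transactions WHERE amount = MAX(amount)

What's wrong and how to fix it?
Bug: WHERE is evaluated per row; an aggregate over the whole table isn't defined there

Fix: Wrap MAX in a scalar subquery so WHERE compares against a single value

Corrected query:
SELECT account, amount FROM transactions WHERE amount = (SELECT MAX(amount) FROM transactions)

Result:
account | amount 
--------+--------
ACC-106 | 4831.62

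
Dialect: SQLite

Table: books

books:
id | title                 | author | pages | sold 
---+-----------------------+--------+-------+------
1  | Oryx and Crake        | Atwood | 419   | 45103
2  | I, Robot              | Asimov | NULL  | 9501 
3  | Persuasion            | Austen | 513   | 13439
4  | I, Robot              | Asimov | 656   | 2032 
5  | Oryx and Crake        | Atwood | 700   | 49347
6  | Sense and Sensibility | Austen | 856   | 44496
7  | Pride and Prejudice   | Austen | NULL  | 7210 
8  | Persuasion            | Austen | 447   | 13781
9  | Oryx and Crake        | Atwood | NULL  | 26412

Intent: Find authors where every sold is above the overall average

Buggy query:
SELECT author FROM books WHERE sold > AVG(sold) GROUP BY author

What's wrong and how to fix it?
Bug: WHERE evaluates per row before aggregation, so AVG() is unavailable

Fix: Compute the overall average in a scalar subquery and compare each group's MIN against it in HAVING

Corrected query:
SELECT author FROM books GROUP BY author HAVING MIN(sold) > (SELECT AVG(sold) FROM books)

Result:
author
------
Atwood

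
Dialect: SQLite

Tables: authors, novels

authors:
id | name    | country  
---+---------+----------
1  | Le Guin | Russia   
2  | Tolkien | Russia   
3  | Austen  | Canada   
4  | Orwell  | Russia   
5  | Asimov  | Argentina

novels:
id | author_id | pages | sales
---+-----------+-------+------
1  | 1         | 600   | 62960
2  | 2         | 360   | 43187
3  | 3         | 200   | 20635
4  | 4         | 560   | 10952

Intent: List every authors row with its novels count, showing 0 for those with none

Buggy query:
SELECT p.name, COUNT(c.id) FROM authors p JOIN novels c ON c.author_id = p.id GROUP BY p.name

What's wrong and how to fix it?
Bug: An inner join excludes parents with zero children

Fix: Use LEFT JOIN so parents without children still appear (COUNT(c.id) gives 0)

Corrected query:
SELECT p.name, COUNT(c.id) FROM authors p LEFT JOIN novels c ON c.author_id = p.id GROUP BY p.name

Result:
name    | COUNT(c.id)
--------+------------
Asimov  | 0          
Austen  | 1          
Le Guin | 1          
Orwell  | 1          
Tolkien | 1          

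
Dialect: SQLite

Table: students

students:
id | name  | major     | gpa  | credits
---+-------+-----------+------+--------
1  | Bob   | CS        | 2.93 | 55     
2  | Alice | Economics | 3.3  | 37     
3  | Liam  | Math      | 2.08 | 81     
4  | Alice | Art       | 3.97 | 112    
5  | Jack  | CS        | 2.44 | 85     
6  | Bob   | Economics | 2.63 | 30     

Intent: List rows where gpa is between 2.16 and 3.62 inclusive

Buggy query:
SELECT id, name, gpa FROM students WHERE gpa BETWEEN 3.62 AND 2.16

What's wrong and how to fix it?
Bug: BETWEEN expects the lower bound first; with 3.62 AND 2.16 the range is empty

Fix: Write BETWEEN 2.16 AND 3.62

Corrected query:
SELECT id, name, gpa FROM students WHERE gpa BETWEEN 2.16 AND 3.62

Result:
id | name  | gpa 
---+-------+-----
1  | Bob   | 2.93
2  | Alice | 3.3 
5  | Jack  | 2.44
6  | Bob   | 2.63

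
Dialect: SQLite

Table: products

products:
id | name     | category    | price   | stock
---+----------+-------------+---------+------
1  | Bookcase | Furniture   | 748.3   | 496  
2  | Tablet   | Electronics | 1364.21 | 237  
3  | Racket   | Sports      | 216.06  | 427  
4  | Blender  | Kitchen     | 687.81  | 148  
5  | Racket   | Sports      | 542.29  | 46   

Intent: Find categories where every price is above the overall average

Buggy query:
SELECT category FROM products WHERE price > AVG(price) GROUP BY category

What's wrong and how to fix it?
Bug: AVG() is an aggregate; it can't sit directly in WHERE

Fix: Use a subquery for AVG and a HAVING MIN(...) filter so the condition holds for every row in the group

Corrected query:
SELECT category FROM products GROUP BY category HAVING MIN(price) > (SELECT AVG(price) FROM products)

Result:
category   
-----------
Electronics
Furniture  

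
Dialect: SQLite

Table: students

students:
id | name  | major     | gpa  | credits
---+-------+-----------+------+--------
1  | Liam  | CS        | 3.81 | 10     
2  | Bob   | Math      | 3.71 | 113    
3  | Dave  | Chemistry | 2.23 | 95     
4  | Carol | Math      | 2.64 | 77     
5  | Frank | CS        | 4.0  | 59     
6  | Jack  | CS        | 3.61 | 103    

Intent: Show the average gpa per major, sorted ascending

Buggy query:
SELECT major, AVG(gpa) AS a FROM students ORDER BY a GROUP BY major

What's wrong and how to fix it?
Bug: GROUP BY must precede ORDER BY

Fix: Reorder: SELECT … FROM … GROUP BY … ORDER BY …

Corrected query:
SELECT major, AVG(gpa) AS a FROM students GROUP BY major ORDER BY a

Result:
major     | a       
----------+---------
Chemistry | 2.23    
Math      | 3.175   
CS        | 3.806667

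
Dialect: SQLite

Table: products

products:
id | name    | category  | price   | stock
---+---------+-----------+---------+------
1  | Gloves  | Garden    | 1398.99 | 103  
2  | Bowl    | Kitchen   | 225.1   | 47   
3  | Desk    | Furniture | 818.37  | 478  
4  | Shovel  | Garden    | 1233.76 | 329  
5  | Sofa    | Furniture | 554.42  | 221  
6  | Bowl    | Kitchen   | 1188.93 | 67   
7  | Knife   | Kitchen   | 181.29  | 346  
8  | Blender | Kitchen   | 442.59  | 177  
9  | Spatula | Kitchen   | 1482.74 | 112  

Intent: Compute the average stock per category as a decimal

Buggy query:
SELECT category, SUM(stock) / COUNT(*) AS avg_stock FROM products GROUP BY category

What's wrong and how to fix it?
Bug: Both operands are integers, so '/' performs integer division and truncates

Fix: Cast one side to REAL so the division keeps the fractional part

Corrected query:
SELECT category, SUM(stock) * 1.0 / COUNT(*) AS avg_stock FROM products GROUP BY category

Result:
category  | avg_stock
----------+----------
Furniture | 349.5    
Garden    | 216      
Kitchen   | 149.8    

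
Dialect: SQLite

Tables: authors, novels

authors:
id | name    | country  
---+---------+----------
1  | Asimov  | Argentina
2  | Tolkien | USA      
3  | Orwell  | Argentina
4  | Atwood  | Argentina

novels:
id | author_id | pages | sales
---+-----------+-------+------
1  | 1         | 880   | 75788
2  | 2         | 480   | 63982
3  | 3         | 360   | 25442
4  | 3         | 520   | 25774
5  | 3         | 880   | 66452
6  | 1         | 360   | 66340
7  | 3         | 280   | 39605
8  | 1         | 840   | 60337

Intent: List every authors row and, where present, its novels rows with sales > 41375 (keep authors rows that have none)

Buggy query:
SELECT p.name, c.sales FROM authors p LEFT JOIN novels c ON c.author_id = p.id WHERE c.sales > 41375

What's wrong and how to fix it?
Bug: Filtering c.sales in WHERE discards the NULL rows produced by LEFT JOIN, turning it into an inner join

Fix: Move the right-table condition into the ON clause so unmatched parents are kept

Corrected query:
SELECT p.name, c.sales FROM authors p LEFT JOIN novels c ON c.author_id = p.id AND c.sales > 41375

Result:
name    | sales
--------+------
Asimov  | 60337
Asimov  | 66340
Asimov  | 75788
Tolkien | 63982
Orwell  | 66452
Atwood  | NULL 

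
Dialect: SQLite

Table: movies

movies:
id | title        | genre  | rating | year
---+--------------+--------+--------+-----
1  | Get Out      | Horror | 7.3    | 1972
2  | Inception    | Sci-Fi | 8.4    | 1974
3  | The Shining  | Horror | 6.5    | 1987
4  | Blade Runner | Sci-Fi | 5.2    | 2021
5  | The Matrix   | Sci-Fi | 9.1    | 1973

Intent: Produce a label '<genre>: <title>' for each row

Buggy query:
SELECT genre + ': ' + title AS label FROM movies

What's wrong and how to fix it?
Bug: SQLite uses || for string concatenation; + coerces text to numbers (yielding 0)

Fix: Replace + with || to concatenate text

Corrected query:
SELECT genre || ': ' || title AS label FROM movies

Result:
label               
--------------------
Horror: Get Out     
Sci-Fi: Inception   
Horror: The Shining 
Sci-Fi: Blade Runner
Sci-Fi: The Matrix  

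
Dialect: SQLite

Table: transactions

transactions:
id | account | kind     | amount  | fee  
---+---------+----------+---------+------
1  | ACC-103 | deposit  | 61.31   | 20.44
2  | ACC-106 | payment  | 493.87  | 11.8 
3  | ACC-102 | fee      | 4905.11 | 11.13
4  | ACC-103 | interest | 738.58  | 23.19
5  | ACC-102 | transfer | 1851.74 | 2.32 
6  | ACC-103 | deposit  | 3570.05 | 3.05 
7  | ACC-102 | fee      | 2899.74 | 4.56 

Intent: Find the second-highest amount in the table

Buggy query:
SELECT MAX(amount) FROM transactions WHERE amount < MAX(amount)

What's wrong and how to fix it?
Bug: MAX(amount) on the right of the comparison is an aggregate-in-WHERE error

Fix: Put the inner MAX in a scalar subquery

Corrected query:
SELECT MAX(amount) FROM transactions WHERE amount < (SELECT MAX(amount) FROM transactions)

Result:
MAX(amount)
-----------
3570.05    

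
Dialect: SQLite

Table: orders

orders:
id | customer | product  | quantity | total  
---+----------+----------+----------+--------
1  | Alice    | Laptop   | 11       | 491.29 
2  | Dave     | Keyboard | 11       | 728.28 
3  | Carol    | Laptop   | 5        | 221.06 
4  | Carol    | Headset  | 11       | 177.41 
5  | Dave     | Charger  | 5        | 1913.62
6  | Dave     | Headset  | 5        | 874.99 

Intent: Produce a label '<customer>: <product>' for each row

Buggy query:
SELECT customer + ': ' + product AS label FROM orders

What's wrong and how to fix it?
Bug: '+' is numeric addition; on text columns SQLite converts them to 0 instead of concatenating

Fix: Use the || operator for string concatenation

Corrected query:
SELECT customer || ': ' || product AS label FROM orders

Result:
label         
--------------
Alice: Laptop 
Dave: Keyboard
Carol: Laptop 
Carol: Headset
Dave: Charger 
Dave: Headset 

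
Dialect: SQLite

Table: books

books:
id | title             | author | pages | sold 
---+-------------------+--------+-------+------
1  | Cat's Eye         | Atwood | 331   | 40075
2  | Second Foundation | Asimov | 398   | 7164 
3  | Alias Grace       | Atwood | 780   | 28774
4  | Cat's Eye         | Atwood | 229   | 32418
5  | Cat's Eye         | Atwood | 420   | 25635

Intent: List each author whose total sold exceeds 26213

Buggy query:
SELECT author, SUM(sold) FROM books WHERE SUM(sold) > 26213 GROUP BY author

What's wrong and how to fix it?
Bug: SUM(sold) is an aggregate, but WHERE filters rows before aggregation

Fix: Use HAVING (which filters groups after aggregation) instead of WHERE

Corrected query:
SELECT author, SUM(sold) FROM books GROUP BY author HAVING SUM(sold) > 26213

Result:
author | SUM(sold)
-------+----------
Atwood | 126902   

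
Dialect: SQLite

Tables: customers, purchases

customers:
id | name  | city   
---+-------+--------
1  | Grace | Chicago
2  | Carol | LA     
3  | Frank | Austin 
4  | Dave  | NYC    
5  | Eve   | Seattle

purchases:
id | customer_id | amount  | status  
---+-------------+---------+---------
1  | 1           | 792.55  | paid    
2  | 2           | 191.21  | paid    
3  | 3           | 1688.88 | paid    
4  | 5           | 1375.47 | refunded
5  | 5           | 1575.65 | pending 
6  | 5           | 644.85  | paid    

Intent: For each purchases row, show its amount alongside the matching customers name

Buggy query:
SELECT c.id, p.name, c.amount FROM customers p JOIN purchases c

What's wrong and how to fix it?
Bug: JOIN with no ON clause produces a cartesian product; every purchases row pairs with every customers row

Fix: Specify the join condition linking the foreign key to the parent id

Corrected query:
SELECT c.id, p.name, c.amount FROM customers p JOIN purchases c ON c.customer_id = p.id

Result:
id | name  | amount 
---+-------+--------
1  | Grace | 792.55 
2  | Carol | 191.21 
3  | Frank | 1688.88
4  | Eve   | 1375.47
5  | Eve   | 1575.65
6  | Eve   | 644.85 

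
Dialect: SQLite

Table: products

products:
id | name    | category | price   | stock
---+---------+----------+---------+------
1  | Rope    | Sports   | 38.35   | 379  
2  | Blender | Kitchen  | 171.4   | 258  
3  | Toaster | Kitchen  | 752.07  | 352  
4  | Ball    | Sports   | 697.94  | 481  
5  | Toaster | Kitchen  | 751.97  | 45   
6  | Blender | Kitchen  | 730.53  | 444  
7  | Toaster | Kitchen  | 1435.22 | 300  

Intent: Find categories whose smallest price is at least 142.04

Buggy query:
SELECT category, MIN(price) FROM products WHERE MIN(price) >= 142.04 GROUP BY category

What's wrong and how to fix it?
Bug: MIN() in WHERE is a misuse of aggregate

Fix: Replace WHERE with HAVING after the GROUP BY

Corrected query:
SELECT category, MIN(price) FROM products GROUP BY category HAVING MIN(price) >= 142.04

Result:
category | MIN(price)
---------+-----------
Kitchen  | 171.4     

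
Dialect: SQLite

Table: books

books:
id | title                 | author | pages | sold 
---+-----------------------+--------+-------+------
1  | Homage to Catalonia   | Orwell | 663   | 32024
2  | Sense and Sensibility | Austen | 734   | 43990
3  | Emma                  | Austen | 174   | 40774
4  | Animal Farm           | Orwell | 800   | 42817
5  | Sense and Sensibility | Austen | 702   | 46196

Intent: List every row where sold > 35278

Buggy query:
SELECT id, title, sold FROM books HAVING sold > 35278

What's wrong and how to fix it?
Bug: HAVING filters the output of aggregation, but this query has no GROUP BY and no aggregate functions, so SQLite rejects it (HAVING clause on a non-aggregate query); the condition here is per row

Fix: Replace HAVING with WHERE since the condition applies to individual rows

Corrected query:
SELECT id, title, sold FROM books WHERE sold > 35278

Result:
id | title                 | sold 
---+-----------------------+------
2  | Sense and Sensibility | 43990
3  | Emma                  | 40774
4  | Animal Farm           | 42817
5  | Sense and Sensibility | 46196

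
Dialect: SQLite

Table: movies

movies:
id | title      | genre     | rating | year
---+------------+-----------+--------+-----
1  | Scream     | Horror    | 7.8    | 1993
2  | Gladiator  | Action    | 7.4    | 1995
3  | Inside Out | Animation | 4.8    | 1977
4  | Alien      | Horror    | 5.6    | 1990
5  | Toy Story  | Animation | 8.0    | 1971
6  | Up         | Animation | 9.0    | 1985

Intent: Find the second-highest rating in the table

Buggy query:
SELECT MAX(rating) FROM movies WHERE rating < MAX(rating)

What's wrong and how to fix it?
Bug: The inner MAX is an aggregate inside WHERE, which is not allowed

Fix: Compute the overall MAX in a subquery, then take MAX of rows below it

Corrected query:
SELECT MAX(rating) FROM movies WHERE rating < (SELECT MAX(rating) FROM movies)

Result:
MAX(rating)
-----------
8          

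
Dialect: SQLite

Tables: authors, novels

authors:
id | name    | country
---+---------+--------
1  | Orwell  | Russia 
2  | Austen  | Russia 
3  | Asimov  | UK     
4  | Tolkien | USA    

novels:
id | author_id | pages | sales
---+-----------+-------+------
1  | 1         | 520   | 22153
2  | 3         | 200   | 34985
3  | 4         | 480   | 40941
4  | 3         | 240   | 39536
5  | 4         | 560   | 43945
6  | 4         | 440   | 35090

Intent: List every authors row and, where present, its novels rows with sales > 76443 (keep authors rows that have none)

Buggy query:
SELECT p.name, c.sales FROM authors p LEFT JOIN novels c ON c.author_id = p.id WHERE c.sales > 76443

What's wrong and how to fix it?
Bug: Filtering c.sales in WHERE discards the NULL rows produced by LEFT JOIN, turning it into an inner join

Fix: Put 'c.sales > 76443' in the JOIN's ON clause instead of WHERE

Corrected query:
SELECT p.name, c.sales FROM authors p LEFT JOIN novels c ON c.author_id = p.id AND c.sales > 76443

Result:
name    | sales
--------+------
Orwell  | NULL 
Austen  | NULL 
Asimov  | NULL 
Tolkien | NULL 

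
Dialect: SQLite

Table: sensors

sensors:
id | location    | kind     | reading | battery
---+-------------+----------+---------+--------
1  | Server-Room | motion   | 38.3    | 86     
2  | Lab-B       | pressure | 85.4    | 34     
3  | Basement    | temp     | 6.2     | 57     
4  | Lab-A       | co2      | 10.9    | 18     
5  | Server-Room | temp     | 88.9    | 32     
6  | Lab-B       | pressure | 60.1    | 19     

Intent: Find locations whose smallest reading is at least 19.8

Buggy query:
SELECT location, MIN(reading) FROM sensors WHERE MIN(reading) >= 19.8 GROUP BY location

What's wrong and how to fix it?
Bug: Aggregates like MIN are computed per group after WHERE runs

Fix: Replace WHERE with HAVING after the GROUP BY

Corrected query:
SELECT location, MIN(reading) FROM sensors GROUP BY location HAVING MIN(reading) >= 19.8

Result:
location    | MIN(reading)
------------+-------------
Lab-B       | 60.1        
Server-Room | 38.3        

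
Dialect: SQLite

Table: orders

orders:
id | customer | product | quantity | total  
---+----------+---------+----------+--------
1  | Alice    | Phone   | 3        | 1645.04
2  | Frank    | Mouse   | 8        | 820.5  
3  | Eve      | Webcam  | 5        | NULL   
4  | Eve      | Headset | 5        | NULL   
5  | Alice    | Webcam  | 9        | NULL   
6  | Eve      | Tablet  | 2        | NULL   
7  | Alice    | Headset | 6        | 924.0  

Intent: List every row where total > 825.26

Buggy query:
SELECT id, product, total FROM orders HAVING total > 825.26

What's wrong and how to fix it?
Bug: This is a non-aggregate query (no GROUP BY, no aggregates), so in SQLite the HAVING clause is invalid here; a row-level condition belongs in WHERE

Fix: Use WHERE for row-level filtering

Corrected query:
SELECT id, product, total FROM orders WHERE total > 825.26

Result:
id | product | total  
---+---------+--------
1  | Phone   | 1645.04
7  | Headset | 924    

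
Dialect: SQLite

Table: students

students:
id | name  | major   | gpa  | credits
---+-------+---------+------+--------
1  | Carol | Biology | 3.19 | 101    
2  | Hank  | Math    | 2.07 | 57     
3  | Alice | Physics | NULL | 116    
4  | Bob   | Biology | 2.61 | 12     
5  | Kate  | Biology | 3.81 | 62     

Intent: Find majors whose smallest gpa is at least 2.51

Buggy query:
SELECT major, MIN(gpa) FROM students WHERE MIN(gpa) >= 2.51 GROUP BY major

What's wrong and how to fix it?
Bug: MIN() in WHERE is a misuse of aggregate

Fix: Replace WHERE with HAVING after the GROUP BY

Corrected query:
SELECT major, MIN(gpa) FROM students GROUP BY major HAVING MIN(gpa) >= 2.51

Result:
major   | MIN(gpa)
--------+---------
Biology | 2.61    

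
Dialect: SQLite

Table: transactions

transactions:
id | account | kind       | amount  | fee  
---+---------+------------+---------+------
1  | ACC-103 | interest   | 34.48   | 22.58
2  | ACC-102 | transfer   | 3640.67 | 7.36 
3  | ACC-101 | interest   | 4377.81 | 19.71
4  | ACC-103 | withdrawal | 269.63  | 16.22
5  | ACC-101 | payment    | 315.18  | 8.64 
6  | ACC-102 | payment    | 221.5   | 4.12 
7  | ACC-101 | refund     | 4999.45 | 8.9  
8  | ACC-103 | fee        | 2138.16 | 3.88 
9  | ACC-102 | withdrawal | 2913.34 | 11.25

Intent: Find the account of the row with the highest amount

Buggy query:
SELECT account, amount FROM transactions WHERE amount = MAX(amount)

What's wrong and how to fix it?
Bug: MAX(amount) is an aggregate and cannot be used directly in WHERE

Fix: Use a subquery: WHERE amount = (SELECT MAX(amount) FROM transactions)

Corrected query:
SELECT account, amount FROM transactions WHERE amount = (SELECT MAX(amount) FROM transactions)

Result:
account | amount 
--------+--------
ACC-101 | 4999.45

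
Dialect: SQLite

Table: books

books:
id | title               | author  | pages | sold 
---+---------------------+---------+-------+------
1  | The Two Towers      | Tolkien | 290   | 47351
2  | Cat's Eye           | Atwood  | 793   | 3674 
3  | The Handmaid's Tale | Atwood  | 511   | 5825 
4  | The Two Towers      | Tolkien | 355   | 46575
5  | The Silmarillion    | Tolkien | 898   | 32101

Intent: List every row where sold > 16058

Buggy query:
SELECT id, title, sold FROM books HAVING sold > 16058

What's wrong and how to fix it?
Bug: This is a non-aggregate query (no GROUP BY, no aggregates), so in SQLite the HAVING clause is invalid here; a row-level condition belongs in WHERE

Fix: Replace HAVING with WHERE since the condition applies to individual rows

Corrected query:
SELECT id, title, sold FROM books WHERE sold > 16058

Result:
id | title            | sold 
---+------------------+------
1  | The Two Towers   | 47351
4  | The Two Towers   | 46575
5  | The Silmarillion | 32101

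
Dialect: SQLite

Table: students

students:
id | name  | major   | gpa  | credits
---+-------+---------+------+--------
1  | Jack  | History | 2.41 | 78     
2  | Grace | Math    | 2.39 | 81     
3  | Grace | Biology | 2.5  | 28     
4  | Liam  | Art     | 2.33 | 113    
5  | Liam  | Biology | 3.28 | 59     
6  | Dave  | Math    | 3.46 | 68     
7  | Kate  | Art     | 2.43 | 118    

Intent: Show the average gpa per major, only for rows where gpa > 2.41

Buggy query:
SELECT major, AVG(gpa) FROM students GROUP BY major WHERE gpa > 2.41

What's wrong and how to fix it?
Bug: Row-level WHERE must come before GROUP BY in the clause order

Fix: Move the WHERE clause before GROUP BY

Corrected query:
SELECT major, AVG(gpa) FROM students WHERE gpa > 2.41 GROUP BY major

Result:
major   | AVG(gpa)
--------+---------
Art     | 2.43    
Biology | 2.89    
Math    | 3.46    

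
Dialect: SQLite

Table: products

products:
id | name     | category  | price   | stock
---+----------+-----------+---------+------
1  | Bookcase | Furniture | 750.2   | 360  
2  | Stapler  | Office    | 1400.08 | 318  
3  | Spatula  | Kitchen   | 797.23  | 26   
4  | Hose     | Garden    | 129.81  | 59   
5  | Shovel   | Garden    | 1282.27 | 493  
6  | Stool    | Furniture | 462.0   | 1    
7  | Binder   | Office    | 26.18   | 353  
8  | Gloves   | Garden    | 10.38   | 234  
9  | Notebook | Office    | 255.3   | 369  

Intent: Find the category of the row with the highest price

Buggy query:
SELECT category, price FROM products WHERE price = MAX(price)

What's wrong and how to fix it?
Bug: MAX(price) is an aggregate and cannot be used directly in WHERE

Fix: Wrap MAX in a scalar subquery so WHERE compares against a single value

Corrected query:
SELECT category, price FROM products WHERE price = (SELECT MAX(price) FROM products)

Result:
category | price  
---------+--------
Office   | 1400.08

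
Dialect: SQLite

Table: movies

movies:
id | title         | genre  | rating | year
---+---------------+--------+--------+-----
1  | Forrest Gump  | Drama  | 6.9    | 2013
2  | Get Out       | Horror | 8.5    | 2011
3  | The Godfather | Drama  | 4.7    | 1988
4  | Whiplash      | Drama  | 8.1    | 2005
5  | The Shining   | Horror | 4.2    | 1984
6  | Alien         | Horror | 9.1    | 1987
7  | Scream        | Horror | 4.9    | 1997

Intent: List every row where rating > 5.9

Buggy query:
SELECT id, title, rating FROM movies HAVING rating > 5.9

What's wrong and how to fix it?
Bug: This is a non-aggregate query (no GROUP BY, no aggregates), so in SQLite the HAVING clause is invalid here; a row-level condition belongs in WHERE

Fix: Replace HAVING with WHERE since the condition applies to individual rows

Corrected query:
SELECT id, title, rating FROM movies WHERE rating > 5.9

Result:
id | title        | rating
---+--------------+-------
1  | Forrest Gump | 6.9   
2  | Get Out      | 8.5   
4  | Whiplash     | 8.1   
6  | Alien        | 9.1   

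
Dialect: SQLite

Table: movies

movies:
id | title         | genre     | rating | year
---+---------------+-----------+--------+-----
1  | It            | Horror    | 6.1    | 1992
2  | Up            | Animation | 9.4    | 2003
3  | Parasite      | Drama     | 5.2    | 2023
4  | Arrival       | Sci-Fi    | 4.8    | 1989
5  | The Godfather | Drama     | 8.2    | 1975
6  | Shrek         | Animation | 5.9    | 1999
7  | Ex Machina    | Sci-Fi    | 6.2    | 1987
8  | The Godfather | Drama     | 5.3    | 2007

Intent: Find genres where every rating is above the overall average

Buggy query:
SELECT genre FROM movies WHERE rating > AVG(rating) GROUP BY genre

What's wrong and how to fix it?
Bug: WHERE evaluates per row before aggregation, so AVG() is unavailable

Fix: Use a subquery for AVG and a HAVING MIN(...) filter so the condition holds for every row in the group

Corrected query:
SELECT genre FROM movies GROUP BY genre HAVING MIN(rating) > (SELECT AVG(rating) FROM movies)

Result:
(no rows)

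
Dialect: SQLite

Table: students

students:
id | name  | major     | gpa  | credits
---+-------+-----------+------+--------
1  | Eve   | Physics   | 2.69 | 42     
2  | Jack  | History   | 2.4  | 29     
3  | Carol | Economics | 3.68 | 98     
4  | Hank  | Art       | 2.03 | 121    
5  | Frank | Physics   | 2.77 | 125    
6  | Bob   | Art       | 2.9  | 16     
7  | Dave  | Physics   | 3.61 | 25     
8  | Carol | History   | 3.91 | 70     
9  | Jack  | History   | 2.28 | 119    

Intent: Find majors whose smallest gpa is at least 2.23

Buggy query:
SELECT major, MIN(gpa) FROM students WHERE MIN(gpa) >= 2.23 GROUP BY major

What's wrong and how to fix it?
Bug: Aggregates like MIN are computed per group after WHERE runs

Fix: Use HAVING for the per-group MIN condition

Corrected query:
SELECT major, MIN(gpa) FROM students GROUP BY major HAVING MIN(gpa) >= 2.23

Result:
major     | MIN(gpa)
----------+---------
Economics | 3.68    
History   | 2.28    
Physics   | 2.69    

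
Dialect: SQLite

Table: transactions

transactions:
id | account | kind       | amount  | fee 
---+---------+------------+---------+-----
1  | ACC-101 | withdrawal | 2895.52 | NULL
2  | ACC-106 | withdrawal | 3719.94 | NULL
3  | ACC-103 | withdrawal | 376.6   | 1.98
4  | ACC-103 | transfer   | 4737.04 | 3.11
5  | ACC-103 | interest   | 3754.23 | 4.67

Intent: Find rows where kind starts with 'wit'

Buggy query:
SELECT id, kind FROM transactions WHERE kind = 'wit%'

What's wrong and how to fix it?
Bug: '=' compares the literal string including the % character; pattern matching needs LIKE

Fix: Use LIKE for wildcard pattern matching

Corrected query:
SELECT id, kind FROM transactions WHERE kind LIKE 'wit%'

Result:
id | kind      
---+-----------
1  | withdrawal
2  | withdrawal
3  | withdrawal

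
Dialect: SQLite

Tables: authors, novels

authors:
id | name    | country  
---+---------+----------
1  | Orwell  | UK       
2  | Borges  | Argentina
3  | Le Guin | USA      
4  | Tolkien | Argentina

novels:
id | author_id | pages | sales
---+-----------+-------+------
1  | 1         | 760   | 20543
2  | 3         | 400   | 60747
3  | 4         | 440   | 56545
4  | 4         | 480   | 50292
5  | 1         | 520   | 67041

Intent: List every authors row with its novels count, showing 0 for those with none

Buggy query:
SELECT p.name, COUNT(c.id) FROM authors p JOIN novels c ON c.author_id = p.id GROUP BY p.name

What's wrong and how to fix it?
Bug: INNER JOIN drops authors rows that have no matching novels rows

Fix: Use LEFT JOIN so parents without children still appear (COUNT(c.id) gives 0)

Corrected query:
SELECT p.name, COUNT(c.id) FROM authors p LEFT JOIN novels c ON c.author_id = p.id GROUP BY p.name

Result:
name    | COUNT(c.id)
--------+------------
Borges  | 0          
Le Guin | 1          
Orwell  | 2          
Tolkien | 2          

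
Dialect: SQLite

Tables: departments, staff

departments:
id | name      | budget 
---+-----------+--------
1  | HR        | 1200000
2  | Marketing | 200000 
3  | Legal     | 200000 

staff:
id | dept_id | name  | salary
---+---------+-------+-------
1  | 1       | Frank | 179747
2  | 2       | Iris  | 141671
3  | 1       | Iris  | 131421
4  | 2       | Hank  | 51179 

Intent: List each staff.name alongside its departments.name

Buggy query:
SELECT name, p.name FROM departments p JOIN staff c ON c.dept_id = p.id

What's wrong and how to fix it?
Bug: Both tables have a 'name' column; the unqualified reference is ambiguous

Fix: Qualify the column with its table alias (c.name)

Corrected query:
SELECT c.name, p.name FROM departments p JOIN staff c ON c.dept_id = p.id

Result:
name  | name     
------+----------
Frank | HR       
Iris  | Marketing
Iris  | HR       
Hank  | Marketing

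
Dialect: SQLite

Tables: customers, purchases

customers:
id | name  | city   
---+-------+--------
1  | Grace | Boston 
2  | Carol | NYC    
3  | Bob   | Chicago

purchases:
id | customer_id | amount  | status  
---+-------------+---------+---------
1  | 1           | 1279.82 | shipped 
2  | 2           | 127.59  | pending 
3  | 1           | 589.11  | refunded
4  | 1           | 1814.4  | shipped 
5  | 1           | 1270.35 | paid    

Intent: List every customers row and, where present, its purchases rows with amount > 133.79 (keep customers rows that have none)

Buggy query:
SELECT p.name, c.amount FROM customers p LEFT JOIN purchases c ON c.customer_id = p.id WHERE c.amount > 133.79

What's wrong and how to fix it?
Bug: A WHERE condition on the right-hand table after LEFT JOIN drops unmatched parents

Fix: Move the right-table condition into the ON clause so unmatched parents are kept

Corrected query:
SELECT p.name, c.amount FROM customers p LEFT JOIN purchases c ON c.customer_id = p.id AND c.amount > 133.79

Result:
name  | amount 
------+--------
Grace | 589.11 
Grace | 1270.35
Grace | 1279.82
Grace | 1814.4 
Carol | NULL   
Bob   | NULL   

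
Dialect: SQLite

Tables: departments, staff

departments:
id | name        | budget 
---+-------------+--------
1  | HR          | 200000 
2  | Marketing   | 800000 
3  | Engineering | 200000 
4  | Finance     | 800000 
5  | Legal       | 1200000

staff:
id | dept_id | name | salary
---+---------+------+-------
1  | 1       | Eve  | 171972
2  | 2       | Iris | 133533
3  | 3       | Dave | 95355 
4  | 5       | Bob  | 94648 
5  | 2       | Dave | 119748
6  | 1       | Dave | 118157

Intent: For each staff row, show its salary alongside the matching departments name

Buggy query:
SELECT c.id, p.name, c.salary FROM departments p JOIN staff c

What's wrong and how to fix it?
Bug: JOIN with no ON clause produces a cartesian product; every staff row pairs with every departments row

Fix: Add ON c.dept_id = p.id to the JOIN

Corrected query:
SELECT c.id, p.name, c.salary FROM departments p JOIN staff c ON c.dept_id = p.id

Result:
id | name        | salary
---+-------------+-------
1  | HR          | 171972
2  | Marketing   | 133533
3  | Engineering | 95355 
4  | Legal       | 94648 
5  | Marketing   | 119748
6  | HR          | 118157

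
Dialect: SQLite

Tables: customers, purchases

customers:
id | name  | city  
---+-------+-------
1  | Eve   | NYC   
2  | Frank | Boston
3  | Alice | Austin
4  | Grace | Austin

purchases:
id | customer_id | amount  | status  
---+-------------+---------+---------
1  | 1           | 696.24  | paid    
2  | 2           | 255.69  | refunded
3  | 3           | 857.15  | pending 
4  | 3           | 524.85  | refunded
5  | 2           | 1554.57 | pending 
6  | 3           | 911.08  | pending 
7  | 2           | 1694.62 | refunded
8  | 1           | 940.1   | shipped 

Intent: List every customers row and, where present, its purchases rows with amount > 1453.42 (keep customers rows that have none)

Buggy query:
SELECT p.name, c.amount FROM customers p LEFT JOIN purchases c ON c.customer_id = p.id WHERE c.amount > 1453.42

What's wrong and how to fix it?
Bug: A WHERE condition on the right-hand table after LEFT JOIN drops unmatched parents

Fix: Move the right-table condition into the ON clause so unmatched parents are kept

Corrected query:
SELECT p.name, c.amount FROM customers p LEFT JOIN purchases c ON c.customer_id = p.id AND c.amount > 1453.42

Result:
name  | amount 
------+--------
Eve   | NULL   
Frank | 1554.57
Frank | 1694.62
Alice | NULL   
Grace | NULL   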